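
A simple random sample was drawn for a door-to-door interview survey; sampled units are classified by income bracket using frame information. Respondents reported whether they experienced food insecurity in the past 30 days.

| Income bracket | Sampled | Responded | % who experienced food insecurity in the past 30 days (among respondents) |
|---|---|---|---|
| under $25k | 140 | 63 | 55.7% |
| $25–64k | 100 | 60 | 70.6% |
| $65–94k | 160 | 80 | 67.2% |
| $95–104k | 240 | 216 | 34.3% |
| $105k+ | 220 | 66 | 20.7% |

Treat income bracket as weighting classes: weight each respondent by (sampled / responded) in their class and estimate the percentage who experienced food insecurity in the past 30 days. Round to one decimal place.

44.6%

Response rates by class: under $25k 63/140 = 45%, $25–64k 60/100 = 60%, $65–94k 80/160 = 50%, $95–104k 216/240 = 90%, $105k+ 66/220 = 30%.
Each respondent's weight = sampled/responded in their class; summing within a class gives n_sampled, so:
  under $25k: 140 × 55.7 = 7798
  $25–64k: 100 × 70.6 = 7060
  $65–94k: 160 × 67.2 = 10,752
  $95–104k: 240 × 34.3 = 8232
  $105k+: 220 × 20.7 = 4554
Adjusted estimate = 38,396 / 860 = 44.6465 → 44.6%.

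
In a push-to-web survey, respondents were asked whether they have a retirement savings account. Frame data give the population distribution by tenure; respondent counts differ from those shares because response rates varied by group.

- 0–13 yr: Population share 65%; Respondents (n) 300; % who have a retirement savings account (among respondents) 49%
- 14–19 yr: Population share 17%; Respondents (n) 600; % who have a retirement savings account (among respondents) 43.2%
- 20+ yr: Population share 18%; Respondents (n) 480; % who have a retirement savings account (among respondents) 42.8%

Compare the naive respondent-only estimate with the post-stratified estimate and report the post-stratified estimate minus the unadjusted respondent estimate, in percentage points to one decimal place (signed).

+2.6 percentage points

Without adjustment, the pooled respondent share is:
  (300/1380)×49 + (600/1380)×43.2 + (480/1380)×42.8 = 44.3217%
Reweighting by population tenure shares:
  0.65×49 + 0.17×43.2 + 0.18×42.8 = 46.898%
Difference = 46.898 − 44.3217 = 2.5763 pp.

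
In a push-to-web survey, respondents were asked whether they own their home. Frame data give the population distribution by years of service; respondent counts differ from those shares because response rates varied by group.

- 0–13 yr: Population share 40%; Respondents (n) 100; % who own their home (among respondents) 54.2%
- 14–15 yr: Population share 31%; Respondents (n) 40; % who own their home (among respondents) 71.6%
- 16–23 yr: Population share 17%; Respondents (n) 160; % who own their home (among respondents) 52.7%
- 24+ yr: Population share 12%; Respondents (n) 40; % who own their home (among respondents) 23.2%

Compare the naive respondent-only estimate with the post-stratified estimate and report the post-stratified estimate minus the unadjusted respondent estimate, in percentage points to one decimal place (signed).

+3.7 percentage points

Unadjusted (pooled respondent) estimate weights by respondent counts:
  (100/340)×54.2 + (40/340)×71.6 + (160/340)×52.7 + (40/340)×23.2 = 51.8941%
Post-stratified estimate weights by population shares:
  0.4×54.2 + 0.31×71.6 + 0.17×52.7 + 0.12×23.2 = 55.619%
Difference = 55.619 − 51.8941 = 3.7249 pp.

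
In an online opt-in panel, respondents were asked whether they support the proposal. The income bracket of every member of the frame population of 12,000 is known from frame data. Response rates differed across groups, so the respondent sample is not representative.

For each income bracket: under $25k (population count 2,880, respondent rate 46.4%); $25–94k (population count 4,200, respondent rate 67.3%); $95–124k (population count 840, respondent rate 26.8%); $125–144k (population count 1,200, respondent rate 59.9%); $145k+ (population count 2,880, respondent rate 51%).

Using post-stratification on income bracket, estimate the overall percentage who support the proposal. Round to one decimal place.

54.8%

Weight each group's respondent value by its population share:
  under $25k: (2,880/12,000) × 46.4 = 11.136
  $25–94k: (4,200/12,000) × 67.3 = 23.555
  $95–124k: (840/12,000) × 26.8 = 1.876
  $125–144k: (1,200/12,000) × 59.9 = 5.99
  $145k+: (2,880/12,000) × 51 = 12.24
Post-stratified estimate = 54.797 → 54.8%.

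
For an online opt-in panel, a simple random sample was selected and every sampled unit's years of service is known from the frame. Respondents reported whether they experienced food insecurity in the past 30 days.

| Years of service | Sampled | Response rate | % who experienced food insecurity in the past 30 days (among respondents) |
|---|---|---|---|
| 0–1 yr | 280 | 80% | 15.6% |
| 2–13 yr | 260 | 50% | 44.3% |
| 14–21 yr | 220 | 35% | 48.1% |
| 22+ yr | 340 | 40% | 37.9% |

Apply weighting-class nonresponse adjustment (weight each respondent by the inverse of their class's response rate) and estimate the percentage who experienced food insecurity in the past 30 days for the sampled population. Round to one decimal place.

35.8%

Weighting each respondent by the inverse class response rate inflates each class back to its sampled size, so the class weight is n_sampled:
  0–1 yr: 280 × 15.6 = 4368
  2–13 yr: 260 × 44.3 = 11,518
  14–21 yr: 220 × 48.1 = 10,582
  22+ yr: 340 × 37.9 = 12,886
Adjusted estimate = 39,354 / 1,100 = 35.7764 → 35.8%.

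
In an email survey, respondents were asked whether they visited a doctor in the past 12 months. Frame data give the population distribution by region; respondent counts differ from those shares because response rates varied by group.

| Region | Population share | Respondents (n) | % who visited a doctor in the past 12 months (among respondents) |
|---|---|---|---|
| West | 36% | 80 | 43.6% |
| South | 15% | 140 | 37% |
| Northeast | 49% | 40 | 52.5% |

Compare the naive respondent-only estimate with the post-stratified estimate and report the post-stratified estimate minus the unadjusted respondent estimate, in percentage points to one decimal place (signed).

Naive respondent-only estimate (weights = respondent counts):
  (80/260)×43.6 + (140/260)×37 + (40/260)×52.5 = 41.4154%
Post-stratified estimate weights by population shares:
  0.36×43.6 + 0.15×37 + 0.49×52.5 = 46.971%
Difference = 46.971 − 41.4154 = 5.5556 pp.

+5.6 percentage points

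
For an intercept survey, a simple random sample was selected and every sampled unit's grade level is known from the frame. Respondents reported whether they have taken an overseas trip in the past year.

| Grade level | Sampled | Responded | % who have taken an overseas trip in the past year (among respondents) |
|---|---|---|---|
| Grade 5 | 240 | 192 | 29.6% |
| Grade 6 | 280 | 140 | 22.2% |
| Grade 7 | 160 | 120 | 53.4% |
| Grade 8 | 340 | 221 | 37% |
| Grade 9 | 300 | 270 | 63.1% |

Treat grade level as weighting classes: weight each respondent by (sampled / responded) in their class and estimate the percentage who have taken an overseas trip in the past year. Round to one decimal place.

Class response rates: Grade 5 192/240 = 80%, Grade 6 140/280 = 50%, Grade 7 120/160 = 75%, Grade 8 221/340 = 65%, Grade 9 270/300 = 90%.
With weight = n_sampled/n_responded per class, the weighted class total is n_sampled:
  Grade 5: 240 × 29.6 = 7104
  Grade 6: 280 × 22.2 = 6216
  Grade 7: 160 × 53.4 = 8544
  Grade 8: 340 × 37 = 12,580
  Grade 9: 300 × 63.1 = 18,930
Adjusted estimate = 53,374 / 1,320 = 40.4348 → 40.4%.

40.4%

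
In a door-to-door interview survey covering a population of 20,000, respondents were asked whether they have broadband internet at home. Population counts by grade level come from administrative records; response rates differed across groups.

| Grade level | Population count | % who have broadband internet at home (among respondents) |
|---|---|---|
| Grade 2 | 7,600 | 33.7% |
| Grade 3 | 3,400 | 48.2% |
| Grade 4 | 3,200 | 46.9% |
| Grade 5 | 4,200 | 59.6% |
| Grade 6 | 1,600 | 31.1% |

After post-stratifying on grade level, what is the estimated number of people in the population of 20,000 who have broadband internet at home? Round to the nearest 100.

Estimated count per cell = population count × respondent percentage:
  Grade 2: 7,600 × 33.7% = 2561.2
  Grade 3: 3,400 × 48.2% = 1638.8
  Grade 4: 3,200 × 46.9% = 1500.8
  Grade 5: 4,200 × 59.6% = 2503.2
  Grade 6: 1,600 × 31.1% = 497.6
Estimated total = 8701.6 → 8,700.

8,700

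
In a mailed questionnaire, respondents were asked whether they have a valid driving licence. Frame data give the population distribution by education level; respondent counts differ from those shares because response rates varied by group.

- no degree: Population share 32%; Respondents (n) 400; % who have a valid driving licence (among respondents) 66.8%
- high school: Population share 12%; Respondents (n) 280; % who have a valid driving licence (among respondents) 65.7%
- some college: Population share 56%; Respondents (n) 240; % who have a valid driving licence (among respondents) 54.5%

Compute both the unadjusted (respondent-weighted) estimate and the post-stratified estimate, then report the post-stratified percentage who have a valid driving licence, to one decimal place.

Unadjusted (pooled respondent) estimate weights by respondent counts:
  (400/920)×66.8 + (280/920)×65.7 + (240/920)×54.5 = 63.2565%
Reweighting by population education level shares:
  0.32×66.8 + 0.12×65.7 + 0.56×54.5 = 59.78%

59.8%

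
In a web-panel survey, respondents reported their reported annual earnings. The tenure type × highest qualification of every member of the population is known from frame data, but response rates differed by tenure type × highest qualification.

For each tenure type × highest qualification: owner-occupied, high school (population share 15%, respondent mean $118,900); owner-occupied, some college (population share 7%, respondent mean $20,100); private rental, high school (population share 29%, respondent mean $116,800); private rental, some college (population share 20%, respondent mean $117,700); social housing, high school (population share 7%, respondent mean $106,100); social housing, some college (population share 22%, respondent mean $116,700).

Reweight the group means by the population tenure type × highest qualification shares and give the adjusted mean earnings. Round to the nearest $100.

Weight each group's respondent value by its population share:
  owner-occupied, high school: 0.15 × 118,900 = 17,835
  owner-occupied, some college: 0.07 × 20,100 = 1407
  private rental, high school: 0.29 × 116,800 = 33,872
  private rental, some college: 0.2 × 117,700 = 23,540
  social housing, high school: 0.07 × 106,100 = 7427
  social housing, some college: 0.22 × 116,700 = 25,674
Post-stratified estimate = 109,755 → $109,800.

$109,800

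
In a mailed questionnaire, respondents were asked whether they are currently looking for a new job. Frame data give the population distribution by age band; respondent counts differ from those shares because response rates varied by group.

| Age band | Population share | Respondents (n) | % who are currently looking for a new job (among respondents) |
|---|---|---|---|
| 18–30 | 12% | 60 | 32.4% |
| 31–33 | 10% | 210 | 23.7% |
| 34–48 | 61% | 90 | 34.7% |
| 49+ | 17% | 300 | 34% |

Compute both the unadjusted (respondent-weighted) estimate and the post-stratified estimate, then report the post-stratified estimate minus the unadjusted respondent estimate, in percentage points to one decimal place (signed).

+2.5 percentage points

Unadjusted (pooled respondent) estimate weights by respondent counts:
  (60/660)×32.4 + (210/660)×23.7 + (90/660)×34.7 + (300/660)×34 = 30.6727%
Reweighting by population age band shares:
  0.12×32.4 + 0.1×23.7 + 0.61×34.7 + 0.17×34 = 33.205%
Difference = 33.205 − 30.6727 = 2.5323 pp.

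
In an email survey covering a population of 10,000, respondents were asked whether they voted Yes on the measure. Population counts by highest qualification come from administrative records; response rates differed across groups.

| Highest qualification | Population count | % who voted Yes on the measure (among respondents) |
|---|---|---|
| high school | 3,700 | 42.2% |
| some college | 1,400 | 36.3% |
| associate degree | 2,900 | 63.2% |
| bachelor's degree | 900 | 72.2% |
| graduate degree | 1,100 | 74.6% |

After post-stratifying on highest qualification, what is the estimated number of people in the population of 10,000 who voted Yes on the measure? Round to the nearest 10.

Estimated count per cell = population count × respondent percentage:
  high school: 3,700 × 42.2% = 1561.4
  some college: 1,400 × 36.3% = 508.2
  associate degree: 2,900 × 63.2% = 1832.8
  bachelor's degree: 900 × 72.2% = 649.8
  graduate degree: 1,100 × 74.6% = 820.6
Estimated total = 5372.8 → 5,370.

5,370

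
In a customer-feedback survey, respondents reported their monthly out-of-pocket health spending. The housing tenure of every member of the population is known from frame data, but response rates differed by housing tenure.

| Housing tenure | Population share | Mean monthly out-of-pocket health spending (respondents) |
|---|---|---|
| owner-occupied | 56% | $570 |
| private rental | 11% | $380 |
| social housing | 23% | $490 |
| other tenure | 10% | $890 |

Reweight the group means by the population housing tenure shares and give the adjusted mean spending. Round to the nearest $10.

$560

Weight each group's respondent value by its population share:
  owner-occupied: 0.56 × 570 = 319.2
  private rental: 0.11 × 380 = 41.8
  social housing: 0.23 × 490 = 112.7
  other tenure: 0.1 × 890 = 89
Post-stratified estimate = 562.7 → $560.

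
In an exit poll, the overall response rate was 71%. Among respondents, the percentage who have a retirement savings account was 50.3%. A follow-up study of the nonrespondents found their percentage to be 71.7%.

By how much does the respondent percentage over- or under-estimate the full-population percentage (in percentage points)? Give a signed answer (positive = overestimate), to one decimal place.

-6.2 percentage points

Nonresponse fraction = 1 − 0.71 = 0.29.
Bias = (nonresponse fraction) × (respondent percentage − nonrespondent percentage)
     = 0.29 × (50.3 − 71.7) = 0.29 × -21.4 = -6.206.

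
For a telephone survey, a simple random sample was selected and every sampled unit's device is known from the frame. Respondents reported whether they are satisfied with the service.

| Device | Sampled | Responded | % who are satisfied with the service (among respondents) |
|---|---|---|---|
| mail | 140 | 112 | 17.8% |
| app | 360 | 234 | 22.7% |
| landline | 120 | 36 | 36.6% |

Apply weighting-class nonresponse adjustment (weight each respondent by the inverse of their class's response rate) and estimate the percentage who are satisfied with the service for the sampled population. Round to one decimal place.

24.3%

Class response rates: mail 112/140 = 80%, app 234/360 = 65%, landline 36/120 = 30%.
Weighting each respondent by the inverse class response rate inflates each class back to its sampled size, so the class weight is n_sampled:
  mail: 140 × 17.8 = 2492
  app: 360 × 22.7 = 8172
  landline: 120 × 36.6 = 4392
Adjusted estimate = 15,056 / 620 = 24.2839 → 24.3%.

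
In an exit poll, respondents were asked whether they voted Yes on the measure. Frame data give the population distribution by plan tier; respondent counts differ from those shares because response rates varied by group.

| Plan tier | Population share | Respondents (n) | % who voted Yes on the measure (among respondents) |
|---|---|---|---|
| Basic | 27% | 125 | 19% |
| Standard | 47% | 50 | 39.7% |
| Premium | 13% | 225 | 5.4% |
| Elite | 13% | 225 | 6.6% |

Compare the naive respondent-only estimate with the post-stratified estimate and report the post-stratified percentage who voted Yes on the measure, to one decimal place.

Naive respondent-only estimate (weights = respondent counts):
  (125/625)×19 + (50/625)×39.7 + (225/625)×5.4 + (225/625)×6.6 = 11.296%
Post-stratified estimate weights by population shares:
  0.27×19 + 0.47×39.7 + 0.13×5.4 + 0.13×6.6 = 25.349%

25.3%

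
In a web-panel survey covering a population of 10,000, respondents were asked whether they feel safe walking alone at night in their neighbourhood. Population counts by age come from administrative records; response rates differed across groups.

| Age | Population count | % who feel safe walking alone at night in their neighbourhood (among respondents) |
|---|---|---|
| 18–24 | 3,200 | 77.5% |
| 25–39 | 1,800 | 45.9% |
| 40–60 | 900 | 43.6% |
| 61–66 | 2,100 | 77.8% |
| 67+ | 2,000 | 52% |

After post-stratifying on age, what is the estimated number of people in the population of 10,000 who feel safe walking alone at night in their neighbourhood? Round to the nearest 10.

6,370

Estimated count per cell = population count × respondent percentage:
  18–24: 3,200 × 77.5% = 2480
  25–39: 1,800 × 45.9% = 826.2
  40–60: 900 × 43.6% = 392.4
  61–66: 2,100 × 77.8% = 1633.8
  67+: 2,000 × 52% = 1040
Estimated total = 6372.4 → 6,370.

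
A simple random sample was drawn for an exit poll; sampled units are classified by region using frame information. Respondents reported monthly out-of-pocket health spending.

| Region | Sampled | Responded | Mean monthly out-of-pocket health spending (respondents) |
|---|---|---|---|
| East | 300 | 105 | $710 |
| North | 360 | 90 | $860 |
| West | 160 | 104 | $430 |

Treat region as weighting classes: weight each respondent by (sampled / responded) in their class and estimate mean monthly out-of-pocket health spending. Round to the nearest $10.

Response rates by class: East 105/300 = 35%, North 90/360 = 25%, West 104/160 = 65%.
Each respondent's weight = sampled/responded in their class; summing within a class gives n_sampled, so:
  East: 300 × 710 = 213,000
  North: 360 × 860 = 309,600
  West: 160 × 430 = 68,800
Adjusted estimate = 591,400 / 820 = 721.22 → $720.

$720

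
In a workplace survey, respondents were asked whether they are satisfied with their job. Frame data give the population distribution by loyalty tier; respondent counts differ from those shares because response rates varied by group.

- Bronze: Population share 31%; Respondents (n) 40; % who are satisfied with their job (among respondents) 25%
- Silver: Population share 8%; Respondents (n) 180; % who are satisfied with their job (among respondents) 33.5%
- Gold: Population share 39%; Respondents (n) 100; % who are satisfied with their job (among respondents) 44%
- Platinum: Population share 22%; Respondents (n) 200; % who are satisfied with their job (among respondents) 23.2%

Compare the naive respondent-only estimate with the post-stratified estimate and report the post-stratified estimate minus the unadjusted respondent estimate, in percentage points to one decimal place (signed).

Unadjusted (pooled respondent) estimate weights by respondent counts:
  (40/520)×25 + (180/520)×33.5 + (100/520)×44 + (200/520)×23.2 = 30.9038%
Post-stratified estimate weights by population shares:
  0.31×25 + 0.08×33.5 + 0.39×44 + 0.22×23.2 = 32.694%
Difference = 32.694 − 30.9038 = 1.7902 pp.

+1.8 percentage points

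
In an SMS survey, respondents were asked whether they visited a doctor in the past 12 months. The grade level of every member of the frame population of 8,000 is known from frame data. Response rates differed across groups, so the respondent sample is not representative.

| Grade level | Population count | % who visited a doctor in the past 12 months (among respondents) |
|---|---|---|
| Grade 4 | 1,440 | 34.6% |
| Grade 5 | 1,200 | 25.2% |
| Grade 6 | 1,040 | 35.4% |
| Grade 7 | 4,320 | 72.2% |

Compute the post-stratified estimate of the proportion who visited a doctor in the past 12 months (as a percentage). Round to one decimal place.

Post-stratification weights by population share, not respondent share:
  Grade 4: (1,440/8,000) × 34.6 = 6.228
  Grade 5: (1,200/8,000) × 25.2 = 3.78
  Grade 6: (1,040/8,000) × 35.4 = 4.602
  Grade 7: (4,320/8,000) × 72.2 = 38.988
Post-stratified estimate = 53.598 → 53.6%.

53.6%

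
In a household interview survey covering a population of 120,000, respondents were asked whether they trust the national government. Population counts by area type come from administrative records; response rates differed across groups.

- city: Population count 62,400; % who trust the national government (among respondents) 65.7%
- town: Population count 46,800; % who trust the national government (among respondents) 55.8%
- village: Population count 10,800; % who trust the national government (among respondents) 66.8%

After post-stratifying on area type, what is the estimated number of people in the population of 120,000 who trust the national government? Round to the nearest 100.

Apply each group's respondent rate to its population count:
  city: 62,400 × 65.7% = 40996.8
  town: 46,800 × 55.8% = 26114.4
  village: 10,800 × 66.8% = 7214.4
Estimated total = 74325.6 → 74,300.

74,300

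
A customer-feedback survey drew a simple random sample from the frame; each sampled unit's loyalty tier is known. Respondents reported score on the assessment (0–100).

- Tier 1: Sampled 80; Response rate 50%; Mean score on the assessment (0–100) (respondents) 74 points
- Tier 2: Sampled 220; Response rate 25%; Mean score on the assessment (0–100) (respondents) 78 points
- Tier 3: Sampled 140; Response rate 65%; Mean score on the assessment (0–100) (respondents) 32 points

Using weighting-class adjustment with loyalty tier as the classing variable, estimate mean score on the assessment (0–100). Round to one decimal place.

62.6

With weight = n_sampled/n_responded per class, the weighted class total is n_sampled:
  Tier 1: 80 × 74 = 5920
  Tier 2: 220 × 78 = 17,160
  Tier 3: 140 × 32 = 4480
Adjusted estimate = 27,560 / 440 = 62.6364 → 62.6.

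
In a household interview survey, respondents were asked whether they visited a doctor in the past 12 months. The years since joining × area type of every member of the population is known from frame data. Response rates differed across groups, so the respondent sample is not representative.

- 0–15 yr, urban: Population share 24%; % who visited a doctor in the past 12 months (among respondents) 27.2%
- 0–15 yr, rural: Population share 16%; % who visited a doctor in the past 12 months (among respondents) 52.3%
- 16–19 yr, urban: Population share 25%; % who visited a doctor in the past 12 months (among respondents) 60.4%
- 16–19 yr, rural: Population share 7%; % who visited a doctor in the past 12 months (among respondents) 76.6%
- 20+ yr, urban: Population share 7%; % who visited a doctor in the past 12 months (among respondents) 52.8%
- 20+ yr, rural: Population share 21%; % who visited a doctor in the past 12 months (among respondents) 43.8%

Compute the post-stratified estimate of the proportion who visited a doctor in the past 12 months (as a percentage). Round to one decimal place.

Post-stratification weights by population share, not respondent share:
  0–15 yr, urban: 0.24 × 27.2 = 6.528
  0–15 yr, rural: 0.16 × 52.3 = 8.368
  16–19 yr, urban: 0.25 × 60.4 = 15.1
  16–19 yr, rural: 0.07 × 76.6 = 5.362
  20+ yr, urban: 0.07 × 52.8 = 3.696
  20+ yr, rural: 0.21 × 43.8 = 9.198
Post-stratified estimate = 48.252 → 48.3%.

48.3%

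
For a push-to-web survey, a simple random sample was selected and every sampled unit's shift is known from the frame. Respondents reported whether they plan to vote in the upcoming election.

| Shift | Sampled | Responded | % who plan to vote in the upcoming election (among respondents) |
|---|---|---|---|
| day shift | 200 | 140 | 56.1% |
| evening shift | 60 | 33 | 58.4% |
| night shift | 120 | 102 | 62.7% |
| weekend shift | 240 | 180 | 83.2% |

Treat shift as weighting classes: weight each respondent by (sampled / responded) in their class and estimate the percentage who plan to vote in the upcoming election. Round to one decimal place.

Class response rates: day shift 140/200 = 70%, evening shift 33/60 = 55%, night shift 102/120 = 85%, weekend shift 180/240 = 75%.
With weight = n_sampled/n_responded per class, the weighted class total is n_sampled:
  day shift: 200 × 56.1 = 11,220
  evening shift: 60 × 58.4 = 3504
  night shift: 120 × 62.7 = 7524
  weekend shift: 240 × 83.2 = 19,968
Adjusted estimate = 42,216 / 620 = 68.0903 → 68.1%.

68.1%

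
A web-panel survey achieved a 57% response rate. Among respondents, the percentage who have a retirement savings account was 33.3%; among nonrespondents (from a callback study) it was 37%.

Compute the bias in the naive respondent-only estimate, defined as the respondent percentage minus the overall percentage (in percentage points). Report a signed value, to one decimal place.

Nonresponse fraction = 1 − 0.57 = 0.43.
Bias = (nonresponse fraction) × (respondent percentage − nonrespondent percentage)
     = 0.43 × (33.3 − 37) = 0.43 × -3.7 = -1.591.

-1.6 percentage points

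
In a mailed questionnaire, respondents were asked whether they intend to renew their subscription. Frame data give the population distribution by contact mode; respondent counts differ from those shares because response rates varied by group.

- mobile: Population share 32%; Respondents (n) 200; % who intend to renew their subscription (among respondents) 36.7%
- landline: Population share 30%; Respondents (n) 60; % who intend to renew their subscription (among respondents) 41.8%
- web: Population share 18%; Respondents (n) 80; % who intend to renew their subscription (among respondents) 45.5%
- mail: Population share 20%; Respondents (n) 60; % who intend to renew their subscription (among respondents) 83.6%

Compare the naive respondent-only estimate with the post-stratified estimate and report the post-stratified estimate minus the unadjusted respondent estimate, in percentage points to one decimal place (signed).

+2.9 percentage points

Without adjustment, the pooled respondent share is:
  (200/400)×36.7 + (60/400)×41.8 + (80/400)×45.5 + (60/400)×83.6 = 46.26%
Post-stratified estimate weights by population shares:
  0.32×36.7 + 0.3×41.8 + 0.18×45.5 + 0.2×83.6 = 49.194%
Difference = 49.194 − 46.26 = 2.934 pp.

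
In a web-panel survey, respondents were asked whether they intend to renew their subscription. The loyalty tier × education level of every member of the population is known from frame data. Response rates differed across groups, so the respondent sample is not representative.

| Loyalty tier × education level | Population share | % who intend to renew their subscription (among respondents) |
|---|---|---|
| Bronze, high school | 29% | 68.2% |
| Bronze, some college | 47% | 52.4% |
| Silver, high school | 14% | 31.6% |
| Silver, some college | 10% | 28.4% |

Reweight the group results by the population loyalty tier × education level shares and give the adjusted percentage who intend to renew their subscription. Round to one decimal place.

51.7%

Reweight to the known loyalty tier × education level distribution:
  Bronze, high school: 0.29 × 68.2 = 19.778
  Bronze, some college: 0.47 × 52.4 = 24.628
  Silver, high school: 0.14 × 31.6 = 4.424
  Silver, some college: 0.1 × 28.4 = 2.84
Post-stratified estimate = 51.67 → 51.7%.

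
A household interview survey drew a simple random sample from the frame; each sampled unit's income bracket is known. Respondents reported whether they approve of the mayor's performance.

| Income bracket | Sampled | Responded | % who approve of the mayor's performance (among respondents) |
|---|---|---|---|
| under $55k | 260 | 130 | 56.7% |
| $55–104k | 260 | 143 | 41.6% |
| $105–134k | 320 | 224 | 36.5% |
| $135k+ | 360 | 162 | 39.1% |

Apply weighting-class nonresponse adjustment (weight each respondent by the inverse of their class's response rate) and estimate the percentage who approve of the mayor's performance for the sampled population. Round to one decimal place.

Response rates by class: under $55k 130/260 = 50%, $55–104k 143/260 = 55%, $105–134k 224/320 = 70%, $135k+ 162/360 = 45%.
Inverse-response-rate weighting restores each class to its sampled count, so class totals weight by n_sampled:
  under $55k: 260 × 56.7 = 14,742
  $55–104k: 260 × 41.6 = 10,816
  $105–134k: 320 × 36.5 = 11,680
  $135k+: 360 × 39.1 = 14,076
Adjusted estimate = 51,314 / 1,200 = 42.7617 → 42.8%.

42.8%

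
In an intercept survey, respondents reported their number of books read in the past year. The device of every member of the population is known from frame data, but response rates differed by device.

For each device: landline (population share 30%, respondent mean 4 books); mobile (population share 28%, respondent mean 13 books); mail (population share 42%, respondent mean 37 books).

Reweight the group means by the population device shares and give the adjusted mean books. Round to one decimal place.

20.4

Weight each group's respondent value by its population share:
  landline: 0.3 × 4 = 1.2
  mobile: 0.28 × 13 = 3.64
  mail: 0.42 × 37 = 15.54
Post-stratified estimate = 20.38 → 20.4.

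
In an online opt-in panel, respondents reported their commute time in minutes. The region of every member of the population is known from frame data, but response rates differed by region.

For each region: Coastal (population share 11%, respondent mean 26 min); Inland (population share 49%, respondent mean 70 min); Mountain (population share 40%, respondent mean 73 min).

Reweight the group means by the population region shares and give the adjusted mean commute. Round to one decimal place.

Weight each group's respondent value by its population share:
  Coastal: 0.11 × 26 = 2.86
  Inland: 0.49 × 70 = 34.3
  Mountain: 0.4 × 73 = 29.2
Post-stratified estimate = 66.36 → 66.4.

66.4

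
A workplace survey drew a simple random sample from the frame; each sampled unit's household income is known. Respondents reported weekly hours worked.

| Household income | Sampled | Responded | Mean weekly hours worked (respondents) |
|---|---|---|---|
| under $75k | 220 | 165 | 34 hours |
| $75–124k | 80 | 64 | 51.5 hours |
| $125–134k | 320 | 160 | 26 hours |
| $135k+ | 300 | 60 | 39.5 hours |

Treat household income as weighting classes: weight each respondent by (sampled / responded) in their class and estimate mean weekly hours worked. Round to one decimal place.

Class response rates: under $75k 165/220 = 75%, $75–124k 64/80 = 80%, $125–134k 160/320 = 50%, $135k+ 60/300 = 20%.
Inverse-response-rate weighting restores each class to its sampled count, so class totals weight by n_sampled:
  under $75k: 220 × 34 = 7480
  $75–124k: 80 × 51.5 = 4120
  $125–134k: 320 × 26 = 8320
  $135k+: 300 × 39.5 = 11,850
Adjusted estimate = 31,770 / 920 = 34.5326 → 34.5.

34.5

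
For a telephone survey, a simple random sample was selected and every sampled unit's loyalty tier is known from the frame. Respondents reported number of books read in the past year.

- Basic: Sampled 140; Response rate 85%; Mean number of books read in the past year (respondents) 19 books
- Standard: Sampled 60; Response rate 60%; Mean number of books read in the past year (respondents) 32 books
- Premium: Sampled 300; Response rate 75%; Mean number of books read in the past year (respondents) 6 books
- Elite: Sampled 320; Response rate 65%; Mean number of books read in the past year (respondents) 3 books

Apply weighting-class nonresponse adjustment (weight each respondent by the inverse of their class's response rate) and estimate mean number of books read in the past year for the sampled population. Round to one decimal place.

Inverse-response-rate weighting restores each class to its sampled count, so class totals weight by n_sampled:
  Basic: 140 × 19 = 2660
  Standard: 60 × 32 = 1920
  Premium: 300 × 6 = 1800
  Elite: 320 × 3 = 960
Adjusted estimate = 7340 / 820 = 8.95122 → 9.0.

9.0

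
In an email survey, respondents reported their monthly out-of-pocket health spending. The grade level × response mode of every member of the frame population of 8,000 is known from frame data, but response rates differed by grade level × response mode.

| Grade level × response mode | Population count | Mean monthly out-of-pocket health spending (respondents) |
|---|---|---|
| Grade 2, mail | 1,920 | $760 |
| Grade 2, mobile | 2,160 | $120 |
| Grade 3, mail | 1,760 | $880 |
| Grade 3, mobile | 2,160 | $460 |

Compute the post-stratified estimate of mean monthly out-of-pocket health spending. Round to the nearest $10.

$530

Post-stratification weights by population share, not respondent share:
  Grade 2, mail: (1,920/8,000) × 760 = 182.4
  Grade 2, mobile: (2,160/8,000) × 120 = 32.4
  Grade 3, mail: (1,760/8,000) × 880 = 193.6
  Grade 3, mobile: (2,160/8,000) × 460 = 124.2
Post-stratified estimate = 532.6 → $530.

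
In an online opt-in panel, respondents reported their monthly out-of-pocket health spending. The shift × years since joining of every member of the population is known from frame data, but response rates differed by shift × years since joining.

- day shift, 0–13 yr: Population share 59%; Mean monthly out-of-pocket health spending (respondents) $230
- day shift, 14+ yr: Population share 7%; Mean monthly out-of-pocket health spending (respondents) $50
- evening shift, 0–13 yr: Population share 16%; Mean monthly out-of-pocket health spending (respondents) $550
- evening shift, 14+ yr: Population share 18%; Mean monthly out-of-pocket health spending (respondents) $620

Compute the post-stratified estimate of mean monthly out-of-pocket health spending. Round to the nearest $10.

$340

Weight each group's respondent value by its population share:
  day shift, 0–13 yr: 0.59 × 230 = 135.7
  day shift, 14+ yr: 0.07 × 50 = 3.5
  evening shift, 0–13 yr: 0.16 × 550 = 88
  evening shift, 14+ yr: 0.18 × 620 = 111.6
Post-stratified estimate = 338.8 → $340.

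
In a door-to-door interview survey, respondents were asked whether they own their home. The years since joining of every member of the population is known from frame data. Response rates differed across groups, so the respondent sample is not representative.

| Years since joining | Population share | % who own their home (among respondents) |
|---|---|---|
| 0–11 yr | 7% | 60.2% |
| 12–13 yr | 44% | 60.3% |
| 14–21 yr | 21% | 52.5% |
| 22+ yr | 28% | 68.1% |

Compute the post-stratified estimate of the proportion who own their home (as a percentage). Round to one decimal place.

60.8%

Post-stratification weights by population share, not respondent share:
  0–11 yr: 0.07 × 60.2 = 4.214
  12–13 yr: 0.44 × 60.3 = 26.532
  14–21 yr: 0.21 × 52.5 = 11.025
  22+ yr: 0.28 × 68.1 = 19.068
Post-stratified estimate = 60.839 → 60.8%.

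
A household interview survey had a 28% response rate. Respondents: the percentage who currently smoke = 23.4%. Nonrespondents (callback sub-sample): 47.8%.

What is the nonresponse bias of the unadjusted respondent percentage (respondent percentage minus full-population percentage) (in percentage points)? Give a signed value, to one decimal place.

-17.6 percentage points

Nonresponse fraction = 1 − 0.28 = 0.72.
Bias = (nonresponse fraction) × (respondent percentage − nonrespondent percentage)
     = 0.72 × (23.4 − 47.8) = 0.72 × -24.4 = -17.568.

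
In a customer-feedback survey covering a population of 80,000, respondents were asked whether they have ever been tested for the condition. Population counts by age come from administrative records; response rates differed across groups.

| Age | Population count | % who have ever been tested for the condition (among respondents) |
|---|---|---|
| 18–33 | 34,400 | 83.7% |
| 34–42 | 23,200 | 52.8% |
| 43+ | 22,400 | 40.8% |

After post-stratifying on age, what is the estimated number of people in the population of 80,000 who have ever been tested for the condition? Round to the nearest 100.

Each cell contributes its population count × the respondent rate:
  18–33: 34,400 × 83.7% = 28792.8
  34–42: 23,200 × 52.8% = 12249.6
  43+: 22,400 × 40.8% = 9139.2
Estimated total = 50181.6 → 50,200.

50,200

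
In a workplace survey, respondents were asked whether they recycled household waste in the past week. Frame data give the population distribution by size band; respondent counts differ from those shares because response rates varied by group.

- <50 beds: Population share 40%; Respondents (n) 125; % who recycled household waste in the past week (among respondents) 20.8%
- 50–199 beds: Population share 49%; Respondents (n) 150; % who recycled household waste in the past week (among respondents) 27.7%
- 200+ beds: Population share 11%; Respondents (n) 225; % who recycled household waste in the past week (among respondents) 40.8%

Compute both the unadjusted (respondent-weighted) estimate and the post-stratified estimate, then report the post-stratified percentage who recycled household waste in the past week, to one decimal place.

26.4%

Without adjustment, the pooled respondent share is:
  (125/500)×20.8 + (150/500)×27.7 + (225/500)×40.8 = 31.87%
Post-stratified estimate weights by population shares:
  0.4×20.8 + 0.49×27.7 + 0.11×40.8 = 26.381%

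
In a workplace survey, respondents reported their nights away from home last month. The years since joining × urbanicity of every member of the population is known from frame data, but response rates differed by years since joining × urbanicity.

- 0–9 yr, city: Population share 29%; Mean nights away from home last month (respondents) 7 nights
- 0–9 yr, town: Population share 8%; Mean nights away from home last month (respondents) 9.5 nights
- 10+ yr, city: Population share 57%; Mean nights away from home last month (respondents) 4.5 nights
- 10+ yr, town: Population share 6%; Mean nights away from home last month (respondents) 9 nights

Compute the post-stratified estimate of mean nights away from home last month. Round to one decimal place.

5.9

Post-stratification weights by population share, not respondent share:
  0–9 yr, city: 0.29 × 7 = 2.03
  0–9 yr, town: 0.08 × 9.5 = 0.76
  10+ yr, city: 0.57 × 4.5 = 2.565
  10+ yr, town: 0.06 × 9 = 0.54
Post-stratified estimate = 5.895 → 5.9.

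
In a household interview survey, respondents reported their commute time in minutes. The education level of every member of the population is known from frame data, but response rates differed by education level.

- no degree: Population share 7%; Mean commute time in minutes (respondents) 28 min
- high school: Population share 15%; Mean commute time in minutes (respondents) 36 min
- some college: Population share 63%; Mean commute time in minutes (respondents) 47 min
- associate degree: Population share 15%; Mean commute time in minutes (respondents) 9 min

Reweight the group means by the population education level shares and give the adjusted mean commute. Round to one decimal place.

Post-stratification weights by population share, not respondent share:
  no degree: 0.07 × 28 = 1.96
  high school: 0.15 × 36 = 5.4
  some college: 0.63 × 47 = 29.61
  associate degree: 0.15 × 9 = 1.35
Post-stratified estimate = 38.32 → 38.3.

38.3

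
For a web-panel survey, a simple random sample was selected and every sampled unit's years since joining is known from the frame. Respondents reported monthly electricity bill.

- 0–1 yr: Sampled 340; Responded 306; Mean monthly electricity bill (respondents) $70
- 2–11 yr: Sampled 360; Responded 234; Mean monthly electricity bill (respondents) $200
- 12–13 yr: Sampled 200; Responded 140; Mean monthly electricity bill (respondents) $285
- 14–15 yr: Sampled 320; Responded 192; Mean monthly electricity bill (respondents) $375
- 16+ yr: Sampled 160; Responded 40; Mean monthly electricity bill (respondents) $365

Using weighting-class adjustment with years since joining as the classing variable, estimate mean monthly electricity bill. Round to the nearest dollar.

Response rates by class: 0–1 yr 306/340 = 90%, 2–11 yr 234/360 = 65%, 12–13 yr 140/200 = 70%, 14–15 yr 192/320 = 60%, 16+ yr 40/160 = 25%.
Weighting each respondent by the inverse class response rate inflates each class back to its sampled size, so the class weight is n_sampled:
  0–1 yr: 340 × 70 = 23,800
  2–11 yr: 360 × 200 = 72,000
  12–13 yr: 200 × 285 = 57,000
  14–15 yr: 320 × 375 = 120,000
  16+ yr: 160 × 365 = 58,400
Adjusted estimate = 331,200 / 1,380 = 240 → $240.

$240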